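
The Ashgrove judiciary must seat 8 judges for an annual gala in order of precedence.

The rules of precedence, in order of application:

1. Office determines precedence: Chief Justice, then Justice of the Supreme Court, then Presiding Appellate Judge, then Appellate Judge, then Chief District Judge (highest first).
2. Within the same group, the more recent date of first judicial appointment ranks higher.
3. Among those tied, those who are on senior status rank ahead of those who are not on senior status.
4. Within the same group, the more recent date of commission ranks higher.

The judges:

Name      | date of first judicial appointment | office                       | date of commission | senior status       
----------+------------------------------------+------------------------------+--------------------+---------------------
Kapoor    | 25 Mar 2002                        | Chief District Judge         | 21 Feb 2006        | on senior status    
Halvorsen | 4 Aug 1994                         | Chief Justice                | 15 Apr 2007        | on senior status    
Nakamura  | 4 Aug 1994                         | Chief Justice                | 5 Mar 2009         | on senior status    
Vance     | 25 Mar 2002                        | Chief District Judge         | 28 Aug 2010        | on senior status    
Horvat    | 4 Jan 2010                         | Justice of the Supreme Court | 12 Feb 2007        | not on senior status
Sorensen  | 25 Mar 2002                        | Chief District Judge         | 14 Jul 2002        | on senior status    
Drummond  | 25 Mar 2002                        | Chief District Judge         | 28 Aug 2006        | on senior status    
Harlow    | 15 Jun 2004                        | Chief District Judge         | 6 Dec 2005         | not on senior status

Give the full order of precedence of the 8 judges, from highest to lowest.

Nakamura, Halvorsen, Horvat, Harlow, Vance, Drummond, Kapoor, Sorensen

By office: Nakamura and Halvorsen (Chief Justice); then Horvat (Justice of the Supreme Court); then Harlow, Vance, Drummond, Kapoor and Sorensen (Chief District Judge).
Nakamura and Halvorsen both have date of first judicial appointment 4 Aug 1994, so the next rule applies.
Nakamura and Halvorsen are each on senior status, so the next rule applies.
Among Nakamura and Halvorsen, by date of commission (later first): Nakamura (5 Mar 2009) before Halvorsen (15 Apr 2007).
Among Harlow, Vance, Drummond, Kapoor and Sorensen, by date of first judicial appointment (later first): Harlow (15 Jun 2004) before Vance, Drummond, Kapoor and Sorensen (25 Mar 2002).
Vance, Drummond, Kapoor and Sorensen are each on senior status, so the next rule applies.
Among Vance, Drummond, Kapoor and Sorensen, by date of commission (later first): Vance (28 Aug 2010) before Drummond (28 Aug 2006) before Kapoor (21 Feb 2006) before Sorensen (14 Jul 2002).
Full order: Nakamura, Halvorsen, Horvat, Harlow, Vance, Drummond, Kapoor, Sorensen.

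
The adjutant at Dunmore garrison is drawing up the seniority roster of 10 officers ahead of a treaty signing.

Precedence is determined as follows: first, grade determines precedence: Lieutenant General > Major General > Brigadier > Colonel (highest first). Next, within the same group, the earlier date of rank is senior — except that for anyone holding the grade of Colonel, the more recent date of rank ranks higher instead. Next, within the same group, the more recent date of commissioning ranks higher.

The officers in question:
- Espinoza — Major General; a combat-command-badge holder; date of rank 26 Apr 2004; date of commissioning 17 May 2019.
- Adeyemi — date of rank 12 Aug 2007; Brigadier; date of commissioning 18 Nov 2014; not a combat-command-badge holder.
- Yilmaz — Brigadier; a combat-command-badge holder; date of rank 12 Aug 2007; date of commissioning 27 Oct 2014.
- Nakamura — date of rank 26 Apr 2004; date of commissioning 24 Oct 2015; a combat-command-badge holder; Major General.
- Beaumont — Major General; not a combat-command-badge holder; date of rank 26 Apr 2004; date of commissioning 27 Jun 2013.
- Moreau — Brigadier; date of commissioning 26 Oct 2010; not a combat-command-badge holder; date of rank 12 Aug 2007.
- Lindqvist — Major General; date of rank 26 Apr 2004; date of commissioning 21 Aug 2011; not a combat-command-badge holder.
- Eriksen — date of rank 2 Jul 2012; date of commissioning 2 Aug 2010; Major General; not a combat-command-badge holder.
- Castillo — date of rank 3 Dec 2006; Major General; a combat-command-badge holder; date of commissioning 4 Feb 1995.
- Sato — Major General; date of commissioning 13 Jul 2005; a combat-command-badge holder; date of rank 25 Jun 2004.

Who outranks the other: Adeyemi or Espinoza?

By grade: Espinoza, Nakamura, Beaumont, Lindqvist, Sato, Castillo and Eriksen (Major General); then Adeyemi, Yilmaz and Moreau (Brigadier).
Among Espinoza, Nakamura, Beaumont, Lindqvist, Sato, Castillo and Eriksen, by date of rank (earlier first): Espinoza, Nakamura, Beaumont and Lindqvist (26 Apr 2004) before Sato (25 Jun 2004) before Castillo (3 Dec 2006) before Eriksen (2 Jul 2012).
Among Espinoza, Nakamura, Beaumont and Lindqvist, by date of commissioning (later first): Espinoza (17 May 2019) before Nakamura (24 Oct 2015) before Beaumont (27 Jun 2013) before Lindqvist (21 Aug 2011).
Adeyemi, Yilmaz and Moreau all have date of rank 12 Aug 2007, so the next rule applies.
Among Adeyemi, Yilmaz and Moreau, by date of commissioning (later first): Adeyemi (18 Nov 2014) before Yilmaz (27 Oct 2014) before Moreau (26 Oct 2010).
So Espinoza takes precedence.

Espinoza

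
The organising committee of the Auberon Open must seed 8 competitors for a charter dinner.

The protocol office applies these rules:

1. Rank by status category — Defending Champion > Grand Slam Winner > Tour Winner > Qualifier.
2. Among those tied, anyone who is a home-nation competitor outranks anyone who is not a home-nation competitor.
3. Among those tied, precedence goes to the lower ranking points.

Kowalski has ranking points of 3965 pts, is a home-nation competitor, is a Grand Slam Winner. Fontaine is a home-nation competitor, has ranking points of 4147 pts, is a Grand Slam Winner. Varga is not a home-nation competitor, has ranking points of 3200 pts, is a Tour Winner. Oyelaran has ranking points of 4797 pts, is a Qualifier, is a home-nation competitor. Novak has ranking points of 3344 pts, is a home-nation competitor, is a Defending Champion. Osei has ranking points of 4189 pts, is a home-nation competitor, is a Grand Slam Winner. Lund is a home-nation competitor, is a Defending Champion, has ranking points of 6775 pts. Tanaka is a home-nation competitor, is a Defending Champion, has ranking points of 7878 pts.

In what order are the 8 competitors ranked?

By status category: Novak, Lund and Tanaka (Defending Champion); then Kowalski, Fontaine and Osei (Grand Slam Winner); then Varga (Tour Winner); then Oyelaran (Qualifier).
Novak, Lund and Tanaka are each a home-nation competitor, so the next rule applies.
Among Novak, Lund and Tanaka, by ranking points (lower first): Novak (3344 pts) before Lund (6775 pts) before Tanaka (7878 pts).
Kowalski, Fontaine and Osei are each a home-nation competitor, so the next rule applies.
Among Kowalski, Fontaine and Osei, by ranking points (lower first): Kowalski (3965 pts) before Fontaine (4147 pts) before Osei (4189 pts).
Full order: Novak, Lund, Tanaka, Kowalski, Fontaine, Osei, Varga, Oyelaran.

Novak, Lund, Tanaka, Kowalski, Fontaine, Osei, Varga, Oyelaran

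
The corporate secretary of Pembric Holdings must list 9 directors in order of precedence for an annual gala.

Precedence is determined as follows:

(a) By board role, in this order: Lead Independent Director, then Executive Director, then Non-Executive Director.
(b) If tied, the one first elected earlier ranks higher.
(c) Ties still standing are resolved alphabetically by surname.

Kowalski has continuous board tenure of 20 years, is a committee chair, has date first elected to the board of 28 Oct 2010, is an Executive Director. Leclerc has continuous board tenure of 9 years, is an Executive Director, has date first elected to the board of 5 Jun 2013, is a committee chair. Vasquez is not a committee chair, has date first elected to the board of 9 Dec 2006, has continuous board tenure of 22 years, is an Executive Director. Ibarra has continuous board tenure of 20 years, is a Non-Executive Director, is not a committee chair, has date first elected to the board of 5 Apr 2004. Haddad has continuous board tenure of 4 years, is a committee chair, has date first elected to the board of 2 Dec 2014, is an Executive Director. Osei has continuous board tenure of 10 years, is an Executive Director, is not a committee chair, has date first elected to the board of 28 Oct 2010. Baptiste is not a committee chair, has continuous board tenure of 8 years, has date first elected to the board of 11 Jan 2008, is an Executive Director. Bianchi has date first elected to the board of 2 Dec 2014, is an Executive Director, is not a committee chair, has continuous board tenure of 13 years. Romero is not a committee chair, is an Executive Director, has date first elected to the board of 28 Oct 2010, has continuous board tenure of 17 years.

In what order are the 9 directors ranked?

By board role: Vasquez, Baptiste, Kowalski, Osei, Romero, Leclerc, Bianchi and Haddad (Executive Director); then Ibarra (Non-Executive Director).
Among Vasquez, Baptiste, Kowalski, Osei, Romero, Leclerc, Bianchi and Haddad, by date first elected to the board (earlier first): Vasquez (9 Dec 2006) before Baptiste (11 Jan 2008) before Kowalski, Osei and Romero (28 Oct 2010) before Leclerc (5 Jun 2013) before Bianchi and Haddad (2 Dec 2014).
Among Kowalski, Osei and Romero, alphabetically by surname: Kowalski before Osei before Romero.
Among Bianchi and Haddad, alphabetically by surname: Bianchi before Haddad.
Full order: Vasquez, Baptiste, Kowalski, Osei, Romero, Leclerc, Bianchi, Haddad, Ibarra.

Vasquez, Baptiste, Kowalski, Osei, Romero, Leclerc, Bianchi, Haddad, Ibarra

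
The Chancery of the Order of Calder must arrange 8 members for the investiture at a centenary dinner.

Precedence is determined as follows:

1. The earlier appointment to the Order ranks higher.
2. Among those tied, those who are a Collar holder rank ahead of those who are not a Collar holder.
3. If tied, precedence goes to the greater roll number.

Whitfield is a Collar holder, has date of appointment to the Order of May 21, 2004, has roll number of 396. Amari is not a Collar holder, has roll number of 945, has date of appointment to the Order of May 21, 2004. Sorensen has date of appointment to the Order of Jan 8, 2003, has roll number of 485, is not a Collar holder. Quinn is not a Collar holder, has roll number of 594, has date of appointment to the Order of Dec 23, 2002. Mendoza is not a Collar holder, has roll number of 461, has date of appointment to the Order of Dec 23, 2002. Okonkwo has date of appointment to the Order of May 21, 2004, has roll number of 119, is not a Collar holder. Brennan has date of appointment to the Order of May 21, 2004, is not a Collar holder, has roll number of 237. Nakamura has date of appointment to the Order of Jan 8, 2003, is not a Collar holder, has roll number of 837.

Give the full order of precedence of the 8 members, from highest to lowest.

By date of appointment to the Order (earlier first): Quinn and Mendoza (both Dec 23, 2002); then Nakamura and Sorensen (both Jan 8, 2003); then Whitfield, Amari, Brennan and Okonkwo (each May 21, 2004).
Quinn and Mendoza are each not a Collar holder, so the next rule applies.
Among Quinn and Mendoza, by roll number (higher first): Quinn (594) before Mendoza (461).
Nakamura and Sorensen are each not a Collar holder, so the next rule applies.
Among Nakamura and Sorensen, by roll number (higher first): Nakamura (837) before Sorensen (485).
Among Whitfield, Amari, Brennan and Okonkwo, a Collar holder before not a Collar holder: Whitfield (a Collar holder) before Amari, Brennan and Okonkwo (not a Collar holder).
Among Amari, Brennan and Okonkwo, by roll number (higher first): Amari (945) before Brennan (237) before Okonkwo (119).
Full order: Quinn, Mendoza, Nakamura, Sorensen, Whitfield, Amari, Brennan, Okonkwo.

Quinn, Mendoza, Nakamura, Sorensen, Whitfield, Amari, Brennan, Okonkwo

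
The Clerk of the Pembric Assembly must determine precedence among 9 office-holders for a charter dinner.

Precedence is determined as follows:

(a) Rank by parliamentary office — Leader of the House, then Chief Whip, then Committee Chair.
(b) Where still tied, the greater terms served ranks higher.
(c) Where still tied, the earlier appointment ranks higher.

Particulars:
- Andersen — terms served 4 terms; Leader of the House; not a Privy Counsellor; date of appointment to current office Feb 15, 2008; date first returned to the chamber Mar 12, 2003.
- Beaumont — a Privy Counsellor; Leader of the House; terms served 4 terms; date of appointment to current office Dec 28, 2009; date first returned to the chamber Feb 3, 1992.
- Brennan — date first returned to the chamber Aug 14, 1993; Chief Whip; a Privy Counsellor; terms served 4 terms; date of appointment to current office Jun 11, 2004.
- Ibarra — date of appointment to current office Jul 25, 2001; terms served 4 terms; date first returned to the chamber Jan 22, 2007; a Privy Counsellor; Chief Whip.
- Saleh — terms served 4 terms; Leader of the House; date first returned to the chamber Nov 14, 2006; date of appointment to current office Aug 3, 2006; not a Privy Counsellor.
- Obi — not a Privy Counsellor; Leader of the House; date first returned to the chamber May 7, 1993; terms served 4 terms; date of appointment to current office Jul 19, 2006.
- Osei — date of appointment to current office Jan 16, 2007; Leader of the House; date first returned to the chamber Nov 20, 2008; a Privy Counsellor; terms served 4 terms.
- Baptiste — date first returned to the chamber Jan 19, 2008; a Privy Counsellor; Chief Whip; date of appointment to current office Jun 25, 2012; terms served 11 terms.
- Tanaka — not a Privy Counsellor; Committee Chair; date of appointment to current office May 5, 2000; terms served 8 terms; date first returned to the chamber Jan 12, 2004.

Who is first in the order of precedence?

Obi

By parliamentary office: Obi, Saleh, Osei, Andersen and Beaumont (Leader of the House); then Baptiste, Ibarra and Brennan (Chief Whip); then Tanaka (Committee Chair).
Obi, Saleh, Osei, Andersen and Beaumont all have terms served 4 terms, so the next rule applies.
Among Obi, Saleh, Osei, Andersen and Beaumont, by date of appointment to current office (earlier first): Obi (Jul 19, 2006) before Saleh (Aug 3, 2006) before Osei (Jan 16, 2007) before Andersen (Feb 15, 2008) before Beaumont (Dec 28, 2009).
Among Baptiste, Ibarra and Brennan, by terms served (higher first): Baptiste (11 terms) before Ibarra and Brennan (4 terms).
Among Ibarra and Brennan, by date of appointment to current office (earlier first): Ibarra (Jul 25, 2001) before Brennan (Jun 11, 2004).
Order: Obi, Saleh, Osei, Andersen, Beaumont, Baptiste, Ibarra, Brennan, Tanaka.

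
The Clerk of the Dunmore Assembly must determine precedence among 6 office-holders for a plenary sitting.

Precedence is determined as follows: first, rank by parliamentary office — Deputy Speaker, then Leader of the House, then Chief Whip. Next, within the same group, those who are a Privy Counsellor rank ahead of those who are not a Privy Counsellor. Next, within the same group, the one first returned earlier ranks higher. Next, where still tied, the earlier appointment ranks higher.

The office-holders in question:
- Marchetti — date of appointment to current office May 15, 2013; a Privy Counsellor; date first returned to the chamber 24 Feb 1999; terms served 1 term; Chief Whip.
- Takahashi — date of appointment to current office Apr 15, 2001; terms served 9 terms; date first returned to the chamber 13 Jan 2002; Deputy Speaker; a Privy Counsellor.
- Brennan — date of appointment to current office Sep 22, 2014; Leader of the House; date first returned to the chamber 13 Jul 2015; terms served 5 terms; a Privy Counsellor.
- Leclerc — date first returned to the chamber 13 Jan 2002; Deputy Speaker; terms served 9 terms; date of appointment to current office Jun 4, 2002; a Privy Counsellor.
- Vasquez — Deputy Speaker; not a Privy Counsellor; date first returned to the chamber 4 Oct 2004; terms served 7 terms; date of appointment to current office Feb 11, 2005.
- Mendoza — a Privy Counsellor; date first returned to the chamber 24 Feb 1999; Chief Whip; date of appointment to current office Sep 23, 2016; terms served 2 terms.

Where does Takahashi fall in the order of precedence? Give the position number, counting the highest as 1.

1

By parliamentary office: Takahashi, Leclerc and Vasquez (Deputy Speaker); then Brennan (Leader of the House); then Marchetti and Mendoza (Chief Whip).
Among Takahashi, Leclerc and Vasquez, a Privy Counsellor before not a Privy Counsellor: Takahashi and Leclerc (a Privy Counsellor) before Vasquez (not a Privy Counsellor).
Takahashi and Leclerc both have date first returned to the chamber 13 Jan 2002, so the next rule applies.
Among Takahashi and Leclerc, by date of appointment to current office (earlier first): Takahashi (Apr 15, 2001) before Leclerc (Jun 4, 2002).
Marchetti and Mendoza are each a Privy Counsellor, so the next rule applies.
Marchetti and Mendoza both have date first returned to the chamber 24 Feb 1999, so the next rule applies.
Among Marchetti and Mendoza, by date of appointment to current office (earlier first): Marchetti (May 15, 2013) before Mendoza (Sep 23, 2016).
Order: Takahashi, Leclerc, Vasquez, Brennan, Marchetti, Mendoza. So position 1.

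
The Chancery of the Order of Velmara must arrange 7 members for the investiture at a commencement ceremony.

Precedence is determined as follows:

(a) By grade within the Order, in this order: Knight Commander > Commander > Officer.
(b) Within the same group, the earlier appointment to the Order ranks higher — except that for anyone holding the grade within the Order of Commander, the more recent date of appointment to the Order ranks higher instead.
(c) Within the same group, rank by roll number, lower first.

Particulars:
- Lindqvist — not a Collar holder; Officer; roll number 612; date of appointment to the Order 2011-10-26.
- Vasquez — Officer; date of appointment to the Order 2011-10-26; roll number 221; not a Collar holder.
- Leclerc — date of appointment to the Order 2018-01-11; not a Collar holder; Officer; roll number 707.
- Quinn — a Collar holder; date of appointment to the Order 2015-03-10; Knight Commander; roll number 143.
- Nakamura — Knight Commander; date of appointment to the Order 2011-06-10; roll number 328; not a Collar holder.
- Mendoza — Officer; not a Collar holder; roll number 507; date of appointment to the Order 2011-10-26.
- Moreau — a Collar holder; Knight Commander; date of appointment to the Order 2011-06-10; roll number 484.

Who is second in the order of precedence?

Moreau

By grade within the Order: Nakamura, Moreau and Quinn (Knight Commander); then Vasquez, Mendoza, Lindqvist and Leclerc (Officer).
Among Nakamura, Moreau and Quinn, by date of appointment to the Order (earlier first): Nakamura and Moreau (2011-06-10) before Quinn (2015-03-10).
Among Nakamura and Moreau, by roll number (lower first): Nakamura (328) before Moreau (484).
Among Vasquez, Mendoza, Lindqvist and Leclerc, by date of appointment to the Order (earlier first): Vasquez, Mendoza and Lindqvist (2011-10-26) before Leclerc (2018-01-11).
Among Vasquez, Mendoza and Lindqvist, by roll number (lower first): Vasquez (221) before Mendoza (507) before Lindqvist (612).
Order: Nakamura, Moreau, Quinn, Vasquez, Mendoza, Lindqvist, Leclerc.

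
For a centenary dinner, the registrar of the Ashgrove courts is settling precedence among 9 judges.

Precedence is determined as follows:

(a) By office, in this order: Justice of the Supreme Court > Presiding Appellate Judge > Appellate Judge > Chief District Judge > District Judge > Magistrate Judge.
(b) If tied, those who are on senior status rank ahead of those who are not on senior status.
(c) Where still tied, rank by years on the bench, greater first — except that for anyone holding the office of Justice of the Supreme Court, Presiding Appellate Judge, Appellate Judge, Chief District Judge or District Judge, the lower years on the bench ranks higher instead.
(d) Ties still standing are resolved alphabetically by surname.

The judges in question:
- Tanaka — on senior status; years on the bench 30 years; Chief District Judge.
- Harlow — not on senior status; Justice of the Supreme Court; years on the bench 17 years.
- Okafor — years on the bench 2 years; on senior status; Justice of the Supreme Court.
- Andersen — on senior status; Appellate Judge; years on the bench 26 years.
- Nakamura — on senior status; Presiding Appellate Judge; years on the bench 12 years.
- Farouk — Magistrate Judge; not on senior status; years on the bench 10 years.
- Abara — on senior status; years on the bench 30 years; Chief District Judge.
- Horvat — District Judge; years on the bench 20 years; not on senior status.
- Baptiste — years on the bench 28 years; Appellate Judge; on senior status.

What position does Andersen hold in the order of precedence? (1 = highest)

4

By office: Okafor and Harlow (Justice of the Supreme Court); then Nakamura (Presiding Appellate Judge); then Andersen and Baptiste (Appellate Judge); then Abara and Tanaka (Chief District Judge); then Horvat (District Judge); then Farouk (Magistrate Judge).
Among Okafor and Harlow, on senior status before not on senior status: Okafor (on senior status) before Harlow (not on senior status).
Andersen and Baptiste are each on senior status, so the next rule applies.
Among Andersen and Baptiste, by years on the bench (lower first) (reversed rule for this group): Andersen (26 years) before Baptiste (28 years).
Abara and Tanaka are each on senior status, so the next rule applies.
Abara and Tanaka both have years on the bench 30 years, so the next rule applies.
Among Abara and Tanaka, alphabetically by surname: Abara before Tanaka.
Order: Okafor, Harlow, Nakamura, Andersen, Baptiste, Abara, Tanaka, Horvat, Farouk. So position 4.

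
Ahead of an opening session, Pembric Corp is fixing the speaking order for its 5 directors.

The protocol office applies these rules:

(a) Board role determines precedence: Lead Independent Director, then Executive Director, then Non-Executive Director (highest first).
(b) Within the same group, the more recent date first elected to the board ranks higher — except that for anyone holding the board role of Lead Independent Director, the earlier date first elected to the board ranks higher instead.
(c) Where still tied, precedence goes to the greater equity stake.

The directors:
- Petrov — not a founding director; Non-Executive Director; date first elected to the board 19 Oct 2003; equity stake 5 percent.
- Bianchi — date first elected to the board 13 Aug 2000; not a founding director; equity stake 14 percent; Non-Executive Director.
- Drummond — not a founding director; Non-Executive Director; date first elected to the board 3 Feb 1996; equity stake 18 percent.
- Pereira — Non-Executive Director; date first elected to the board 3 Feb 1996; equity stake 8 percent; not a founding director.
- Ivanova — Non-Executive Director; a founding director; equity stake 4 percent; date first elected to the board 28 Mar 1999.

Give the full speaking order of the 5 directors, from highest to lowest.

Petrov, Bianchi, Ivanova, Drummond, Pereira

By board role: Petrov, Bianchi, Ivanova, Drummond and Pereira (Non-Executive Director).
Among Petrov, Bianchi, Ivanova, Drummond and Pereira, by date first elected to the board (later first): Petrov (19 Oct 2003) before Bianchi (13 Aug 2000) before Ivanova (28 Mar 1999) before Drummond and Pereira (3 Feb 1996).
Among Drummond and Pereira, by equity stake (higher first): Drummond (18 percent) before Pereira (8 percent).
Full order: Petrov, Bianchi, Ivanova, Drummond, Pereira.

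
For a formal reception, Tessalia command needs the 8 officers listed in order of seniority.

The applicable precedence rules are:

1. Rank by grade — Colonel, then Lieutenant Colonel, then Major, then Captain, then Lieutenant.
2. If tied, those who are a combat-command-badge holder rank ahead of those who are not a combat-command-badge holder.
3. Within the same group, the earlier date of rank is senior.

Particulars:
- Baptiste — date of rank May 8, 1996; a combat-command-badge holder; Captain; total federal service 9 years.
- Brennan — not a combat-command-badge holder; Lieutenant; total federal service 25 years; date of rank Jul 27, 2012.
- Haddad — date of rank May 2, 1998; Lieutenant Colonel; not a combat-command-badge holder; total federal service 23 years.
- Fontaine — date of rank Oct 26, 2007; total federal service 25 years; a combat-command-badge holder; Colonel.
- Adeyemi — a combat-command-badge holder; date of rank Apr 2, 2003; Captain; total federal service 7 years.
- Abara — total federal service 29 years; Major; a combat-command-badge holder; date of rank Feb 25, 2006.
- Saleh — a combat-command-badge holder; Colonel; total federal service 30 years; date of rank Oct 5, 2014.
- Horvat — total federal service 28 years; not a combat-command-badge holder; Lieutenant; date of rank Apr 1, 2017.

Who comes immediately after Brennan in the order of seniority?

By grade: Fontaine and Saleh (Colonel); then Haddad (Lieutenant Colonel); then Abara (Major); then Baptiste and Adeyemi (Captain); then Brennan and Horvat (Lieutenant).
Fontaine and Saleh are each a combat-command-badge holder, so the next rule applies.
Among Fontaine and Saleh, by date of rank (earlier first): Fontaine (Oct 26, 2007) before Saleh (Oct 5, 2014).
Baptiste and Adeyemi are each a combat-command-badge holder, so the next rule applies.
Among Baptiste and Adeyemi, by date of rank (earlier first): Baptiste (May 8, 1996) before Adeyemi (Apr 2, 2003).
Brennan and Horvat are each not a combat-command-badge holder, so the next rule applies.
Among Brennan and Horvat, by date of rank (earlier first): Brennan (Jul 27, 2012) before Horvat (Apr 1, 2017).
Order: Fontaine, Saleh, Haddad, Abara, Baptiste, Adeyemi, Brennan, Horvat.

Horvat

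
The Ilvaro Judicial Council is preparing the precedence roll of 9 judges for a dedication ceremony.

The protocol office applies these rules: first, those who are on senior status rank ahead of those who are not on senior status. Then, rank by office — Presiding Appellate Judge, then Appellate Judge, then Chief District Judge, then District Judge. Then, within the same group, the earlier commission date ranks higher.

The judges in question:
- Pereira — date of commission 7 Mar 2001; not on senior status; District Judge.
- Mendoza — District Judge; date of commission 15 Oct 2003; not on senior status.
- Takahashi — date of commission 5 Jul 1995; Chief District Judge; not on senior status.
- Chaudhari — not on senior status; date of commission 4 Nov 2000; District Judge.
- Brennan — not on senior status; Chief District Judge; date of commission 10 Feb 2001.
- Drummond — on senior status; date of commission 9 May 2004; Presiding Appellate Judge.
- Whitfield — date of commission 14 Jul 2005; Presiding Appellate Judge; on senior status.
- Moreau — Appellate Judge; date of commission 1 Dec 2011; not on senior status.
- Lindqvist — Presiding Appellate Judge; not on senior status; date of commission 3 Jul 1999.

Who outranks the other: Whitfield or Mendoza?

Whitfield

By the first rule: Drummond and Whitfield (both on senior status); then Lindqvist, Moreau, Takahashi, Brennan, Chaudhari, Pereira and Mendoza (each not on senior status).
Drummond and Whitfield are each Presiding Appellate Judge, so the next rule applies.
Among Drummond and Whitfield, by date of commission (earlier first): Drummond (9 May 2004) before Whitfield (14 Jul 2005).
Among Lindqvist, Moreau, Takahashi, Brennan, Chaudhari, Pereira and Mendoza, by office: Lindqvist (Presiding Appellate Judge) before Moreau (Appellate Judge) before Takahashi and Brennan (Chief District Judge) before Chaudhari, Pereira and Mendoza (District Judge).
Among Takahashi and Brennan, by date of commission (earlier first): Takahashi (5 Jul 1995) before Brennan (10 Feb 2001).
Among Chaudhari, Pereira and Mendoza, by date of commission (earlier first): Chaudhari (4 Nov 2000) before Pereira (7 Mar 2001) before Mendoza (15 Oct 2003).
So Whitfield takes precedence.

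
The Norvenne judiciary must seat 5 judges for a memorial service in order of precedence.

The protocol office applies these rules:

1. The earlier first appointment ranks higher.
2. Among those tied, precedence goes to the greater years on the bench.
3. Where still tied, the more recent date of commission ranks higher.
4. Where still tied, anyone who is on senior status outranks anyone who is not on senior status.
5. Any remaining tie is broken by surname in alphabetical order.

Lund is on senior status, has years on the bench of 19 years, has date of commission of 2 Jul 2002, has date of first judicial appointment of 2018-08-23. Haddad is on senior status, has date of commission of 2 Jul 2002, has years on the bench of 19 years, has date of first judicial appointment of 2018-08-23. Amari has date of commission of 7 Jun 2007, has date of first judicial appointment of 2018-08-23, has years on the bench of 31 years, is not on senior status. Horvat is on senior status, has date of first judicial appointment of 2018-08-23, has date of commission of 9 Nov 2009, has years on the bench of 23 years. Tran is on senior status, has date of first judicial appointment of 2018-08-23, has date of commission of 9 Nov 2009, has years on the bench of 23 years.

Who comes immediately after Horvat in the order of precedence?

By date of first judicial appointment (earlier first): Amari, Horvat, Tran, Haddad and Lund (each 2018-08-23).
Among Amari, Horvat, Tran, Haddad and Lund, by years on the bench (higher first): Amari (31 years) before Horvat and Tran (23 years) before Haddad and Lund (19 years).
Horvat and Tran both have date of commission 9 Nov 2009, so the next rule applies.
Horvat and Tran are each on senior status, so the next rule applies.
Among Horvat and Tran, alphabetically by surname: Horvat before Tran.
Haddad and Lund both have date of commission 2 Jul 2002, so the next rule applies.
Haddad and Lund are each on senior status, so the next rule applies.
Among Haddad and Lund, alphabetically by surname: Haddad before Lund.
Order: Amari, Horvat, Tran, Haddad, Lund.

Tran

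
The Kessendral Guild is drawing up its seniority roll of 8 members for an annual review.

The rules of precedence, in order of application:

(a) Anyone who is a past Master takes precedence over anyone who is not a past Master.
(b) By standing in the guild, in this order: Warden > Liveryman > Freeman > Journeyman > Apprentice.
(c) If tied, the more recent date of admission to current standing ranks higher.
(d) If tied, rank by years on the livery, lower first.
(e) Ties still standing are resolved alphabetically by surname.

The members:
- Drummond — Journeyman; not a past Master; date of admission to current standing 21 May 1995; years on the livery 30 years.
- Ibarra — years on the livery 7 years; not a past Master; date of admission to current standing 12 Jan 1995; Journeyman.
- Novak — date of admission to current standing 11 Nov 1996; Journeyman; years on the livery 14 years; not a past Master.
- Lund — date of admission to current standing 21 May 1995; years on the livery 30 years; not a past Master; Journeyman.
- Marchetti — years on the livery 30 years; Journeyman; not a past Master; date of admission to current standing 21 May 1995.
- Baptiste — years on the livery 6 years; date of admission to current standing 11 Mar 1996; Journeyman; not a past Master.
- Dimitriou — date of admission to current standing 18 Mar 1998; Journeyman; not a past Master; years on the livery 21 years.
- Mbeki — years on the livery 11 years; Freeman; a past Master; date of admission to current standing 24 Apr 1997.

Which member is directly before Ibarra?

By the first rule: Mbeki (a past Master); then Dimitriou, Novak, Baptiste, Drummond, Lund, Marchetti and Ibarra (each not a past Master).
Dimitriou, Novak, Baptiste, Drummond, Lund, Marchetti and Ibarra are each Journeyman, so the next rule applies.
Among Dimitriou, Novak, Baptiste, Drummond, Lund, Marchetti and Ibarra, by date of admission to current standing (later first): Dimitriou (18 Mar 1998) before Novak (11 Nov 1996) before Baptiste (11 Mar 1996) before Drummond, Lund and Marchetti (21 May 1995) before Ibarra (12 Jan 1995).
Drummond, Lund and Marchetti all have years on the livery 30 years, so the next rule applies.
Among Drummond, Lund and Marchetti, alphabetically by surname: Drummond before Lund before Marchetti.
Order: Mbeki, Dimitriou, Novak, Baptiste, Drummond, Lund, Marchetti, Ibarra.

Marchetti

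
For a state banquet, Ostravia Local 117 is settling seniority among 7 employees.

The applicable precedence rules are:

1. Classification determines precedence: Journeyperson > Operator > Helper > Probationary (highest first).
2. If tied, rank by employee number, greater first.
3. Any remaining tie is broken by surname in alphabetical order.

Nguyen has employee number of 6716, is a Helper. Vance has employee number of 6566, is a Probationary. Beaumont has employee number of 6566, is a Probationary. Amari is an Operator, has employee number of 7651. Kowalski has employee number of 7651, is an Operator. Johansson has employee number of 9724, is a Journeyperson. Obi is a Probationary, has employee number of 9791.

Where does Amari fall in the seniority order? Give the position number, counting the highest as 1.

By classification: Johansson (Journeyperson); then Amari and Kowalski (Operator); then Nguyen (Helper); then Obi, Beaumont and Vance (Probationary).
Amari and Kowalski both have employee number 7651, so the next rule applies.
Among Amari and Kowalski, alphabetically by surname: Amari before Kowalski.
Among Obi, Beaumont and Vance, by employee number (higher first): Obi (9791) before Beaumont and Vance (6566).
Among Beaumont and Vance, alphabetically by surname: Beaumont before Vance.
Order: Johansson, Amari, Kowalski, Nguyen, Obi, Beaumont, Vance. So position 2.

2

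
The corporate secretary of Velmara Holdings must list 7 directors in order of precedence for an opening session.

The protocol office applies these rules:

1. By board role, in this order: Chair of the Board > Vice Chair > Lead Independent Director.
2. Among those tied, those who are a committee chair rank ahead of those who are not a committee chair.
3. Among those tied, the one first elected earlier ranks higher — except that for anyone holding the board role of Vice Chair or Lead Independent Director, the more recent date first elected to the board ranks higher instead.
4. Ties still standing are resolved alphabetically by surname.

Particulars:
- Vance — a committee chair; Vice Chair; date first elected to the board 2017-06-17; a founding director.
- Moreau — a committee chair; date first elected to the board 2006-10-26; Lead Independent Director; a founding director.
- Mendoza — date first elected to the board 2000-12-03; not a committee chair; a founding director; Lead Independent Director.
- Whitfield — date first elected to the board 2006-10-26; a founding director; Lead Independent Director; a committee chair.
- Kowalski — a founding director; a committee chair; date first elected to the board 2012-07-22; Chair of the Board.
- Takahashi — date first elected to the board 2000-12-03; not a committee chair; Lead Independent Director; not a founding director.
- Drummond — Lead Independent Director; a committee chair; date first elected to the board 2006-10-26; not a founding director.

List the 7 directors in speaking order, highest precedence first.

Kowalski, Vance, Drummond, Moreau, Whitfield, Mendoza, Takahashi

By board role: Kowalski (Chair of the Board); then Vance (Vice Chair); then Drummond, Moreau, Whitfield, Mendoza and Takahashi (Lead Independent Director).
Among Drummond, Moreau, Whitfield, Mendoza and Takahashi, a committee chair before not a committee chair: Drummond, Moreau and Whitfield (a committee chair) before Mendoza and Takahashi (not a committee chair).
Drummond, Moreau and Whitfield all have date first elected to the board 2006-10-26, so the next rule applies.
Among Drummond, Moreau and Whitfield, alphabetically by surname: Drummond before Moreau before Whitfield.
Mendoza and Takahashi both have date first elected to the board 2000-12-03, so the next rule applies.
Among Mendoza and Takahashi, alphabetically by surname: Mendoza before Takahashi.
Full order: Kowalski, Vance, Drummond, Moreau, Whitfield, Mendoza, Takahashi.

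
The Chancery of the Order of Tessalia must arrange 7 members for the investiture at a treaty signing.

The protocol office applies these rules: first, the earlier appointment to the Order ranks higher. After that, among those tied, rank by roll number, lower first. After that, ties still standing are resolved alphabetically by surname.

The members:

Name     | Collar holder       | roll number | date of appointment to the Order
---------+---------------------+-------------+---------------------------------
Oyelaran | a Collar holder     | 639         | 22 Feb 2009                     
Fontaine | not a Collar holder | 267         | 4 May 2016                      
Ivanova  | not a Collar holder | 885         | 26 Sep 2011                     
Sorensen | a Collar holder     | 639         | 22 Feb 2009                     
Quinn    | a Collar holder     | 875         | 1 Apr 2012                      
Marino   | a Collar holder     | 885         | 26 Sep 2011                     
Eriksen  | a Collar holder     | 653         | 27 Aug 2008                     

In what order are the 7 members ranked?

By date of appointment to the Order (earlier first): Eriksen (27 Aug 2008); then Oyelaran and Sorensen (both 22 Feb 2009); then Ivanova and Marino (both 26 Sep 2011); then Quinn (1 Apr 2012); then Fontaine (4 May 2016).
Oyelaran and Sorensen both have roll number 639, so the next rule applies.
Among Oyelaran and Sorensen, alphabetically by surname: Oyelaran before Sorensen.
Ivanova and Marino both have roll number 885, so the next rule applies.
Among Ivanova and Marino, alphabetically by surname: Ivanova before Marino.
Full order: Eriksen, Oyelaran, Sorensen, Ivanova, Marino, Quinn, Fontaine.

Eriksen, Oyelaran, Sorensen, Ivanova, Marino, Quinn, Fontaine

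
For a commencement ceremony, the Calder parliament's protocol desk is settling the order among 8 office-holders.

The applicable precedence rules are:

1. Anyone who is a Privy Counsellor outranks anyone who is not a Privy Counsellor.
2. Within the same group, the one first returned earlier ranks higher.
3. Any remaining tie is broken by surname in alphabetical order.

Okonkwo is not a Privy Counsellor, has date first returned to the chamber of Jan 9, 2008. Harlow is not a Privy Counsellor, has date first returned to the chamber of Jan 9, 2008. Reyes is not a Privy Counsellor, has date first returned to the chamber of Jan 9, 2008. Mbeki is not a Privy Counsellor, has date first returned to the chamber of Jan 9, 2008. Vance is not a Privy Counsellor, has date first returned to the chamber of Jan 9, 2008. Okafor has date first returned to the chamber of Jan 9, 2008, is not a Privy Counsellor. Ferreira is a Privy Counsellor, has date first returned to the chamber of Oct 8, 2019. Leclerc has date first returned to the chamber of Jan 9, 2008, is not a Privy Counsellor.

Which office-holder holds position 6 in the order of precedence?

Okonkwo

By the first rule: Ferreira (a Privy Counsellor); then Harlow, Leclerc, Mbeki, Okafor, Okonkwo, Reyes and Vance (each not a Privy Counsellor).
Harlow, Leclerc, Mbeki, Okafor, Okonkwo, Reyes and Vance all have date first returned to the chamber Jan 9, 2008, so the next rule applies.
Among Harlow, Leclerc, Mbeki, Okafor, Okonkwo, Reyes and Vance, alphabetically by surname: Harlow before Leclerc before Mbeki before Okafor before Okonkwo before Reyes before Vance.
Order: Ferreira, Harlow, Leclerc, Mbeki, Okafor, Okonkwo, Reyes, Vance.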